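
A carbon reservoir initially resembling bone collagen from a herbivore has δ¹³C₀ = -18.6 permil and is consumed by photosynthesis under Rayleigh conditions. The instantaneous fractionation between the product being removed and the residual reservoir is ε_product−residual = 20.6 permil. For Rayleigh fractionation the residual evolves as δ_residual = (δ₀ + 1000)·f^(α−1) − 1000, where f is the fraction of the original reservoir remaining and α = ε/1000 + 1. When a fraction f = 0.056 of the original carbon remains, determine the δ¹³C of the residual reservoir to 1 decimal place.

-75.2 permil

Rayleigh residual: δ_res = (δ₀ + 1000)·f^(α−1) − 1000
α = ε/1000 + 1 = 1.02060, so α − 1 = 0.02060
f^(α−1) = 0.056^(0.02060) = 0.942351
δ_res = (-18.6 + 1000) × 0.942351 − 1000 = 924.823 − 1000 = -75.18 permil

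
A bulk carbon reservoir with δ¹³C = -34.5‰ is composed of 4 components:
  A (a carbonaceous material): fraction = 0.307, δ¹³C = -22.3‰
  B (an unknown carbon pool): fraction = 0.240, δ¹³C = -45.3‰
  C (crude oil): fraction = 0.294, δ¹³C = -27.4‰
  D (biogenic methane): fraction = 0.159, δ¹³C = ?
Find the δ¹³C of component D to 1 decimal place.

-54.9‰

Isotope mass balance: δ_bulk = Σ fᵢ·δᵢ.
-34.5 = 0.307×(-22.3) + 0.240×(-45.3) + 0.294×(-27.4) + 0.159×δ_D
0.159·δ_D = -34.5 − (-25.774) = -8.726
δ_D = -8.726 / 0.159 = -54.88‰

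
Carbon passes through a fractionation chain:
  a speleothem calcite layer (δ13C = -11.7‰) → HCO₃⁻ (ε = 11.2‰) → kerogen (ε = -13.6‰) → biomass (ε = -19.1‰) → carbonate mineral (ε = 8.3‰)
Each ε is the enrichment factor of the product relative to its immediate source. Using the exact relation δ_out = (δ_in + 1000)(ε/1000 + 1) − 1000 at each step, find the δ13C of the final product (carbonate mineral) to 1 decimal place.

-25.0‰

step 1: δ = (-11.70 + 1000)·(11.2/1000 + 1) − 1000 = -0.63‰
step 2: δ = (-0.63 + 1000)·(-13.6/1000 + 1) − 1000 = -14.22‰
step 3: δ = (-14.22 + 1000)·(-19.1/1000 + 1) − 1000 = -33.05‰
step 4: δ = (-33.05 + 1000)·(8.3/1000 + 1) − 1000 = -25.03‰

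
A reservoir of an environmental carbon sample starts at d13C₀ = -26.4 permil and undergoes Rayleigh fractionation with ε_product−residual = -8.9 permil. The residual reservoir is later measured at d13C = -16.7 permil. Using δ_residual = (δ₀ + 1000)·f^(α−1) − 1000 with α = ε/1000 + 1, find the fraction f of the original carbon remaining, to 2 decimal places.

α − 1 = ε/1000 = -0.0089
(δ_res + 1000)/(δ₀ + 1000) = (-16.7 + 1000)/(-26.4 + 1000) = 983.3/973.6 = 1.009963
f = 1.009963^(1/-0.0089) = exp(ln(1.009963)/-0.0089) = exp(0.00991/-0.0089)
f = exp(-1.1139) = 0.3283

0.33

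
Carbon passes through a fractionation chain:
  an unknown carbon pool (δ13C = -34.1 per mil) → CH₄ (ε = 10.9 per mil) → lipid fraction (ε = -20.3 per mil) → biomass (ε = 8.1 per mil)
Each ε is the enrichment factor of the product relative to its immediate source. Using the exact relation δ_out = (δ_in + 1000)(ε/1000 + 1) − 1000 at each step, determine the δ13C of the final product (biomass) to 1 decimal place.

-35.6 per mil

step 1: δ = (-34.10 + 1000)·(10.9/1000 + 1) − 1000 = -23.57 per mil
step 2: δ = (-23.57 + 1000)·(-20.3/1000 + 1) − 1000 = -43.39 per mil
step 3: δ = (-43.39 + 1000)·(8.1/1000 + 1) − 1000 = -35.64 per mil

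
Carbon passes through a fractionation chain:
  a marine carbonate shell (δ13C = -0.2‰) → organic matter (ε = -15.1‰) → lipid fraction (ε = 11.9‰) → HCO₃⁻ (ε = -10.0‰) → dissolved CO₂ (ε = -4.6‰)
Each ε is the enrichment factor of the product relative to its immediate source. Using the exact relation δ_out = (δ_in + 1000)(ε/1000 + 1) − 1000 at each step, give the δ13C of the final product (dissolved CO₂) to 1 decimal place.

-18.1‰

step 1: δ = (-0.20 + 1000)·(-15.1/1000 + 1) − 1000 = -15.30‰
step 2: δ = (-15.30 + 1000)·(11.9/1000 + 1) − 1000 = -3.58‰
step 3: δ = (-3.58 + 1000)·(-10.0/1000 + 1) − 1000 = -13.54‰
step 4: δ = (-13.54 + 1000)·(-4.6/1000 + 1) − 1000 = -18.08‰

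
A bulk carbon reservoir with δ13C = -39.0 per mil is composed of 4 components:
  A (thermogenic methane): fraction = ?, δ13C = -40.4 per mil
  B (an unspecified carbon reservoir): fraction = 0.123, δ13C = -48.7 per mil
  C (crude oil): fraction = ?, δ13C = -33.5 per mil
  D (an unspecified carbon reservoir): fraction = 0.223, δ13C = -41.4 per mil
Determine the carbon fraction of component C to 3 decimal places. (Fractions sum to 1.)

0.383

Let f_C and f_A be the unknown fractions; fractions sum to 1 so f_C + f_A = 0.654.
Mass balance: Σ fᵢ·δᵢ = δ_bulk ⇒ f_C·(-33.5) + f_A·(-40.4) = -39.0 − (-15.222) = -23.778
Substitute f_A = 0.654 − f_C:
f_C·(-33.5 − -40.4) = -23.778 − 0.654×(-40.4) = 2.644
f_C = 2.644 / 6.9 = 0.3832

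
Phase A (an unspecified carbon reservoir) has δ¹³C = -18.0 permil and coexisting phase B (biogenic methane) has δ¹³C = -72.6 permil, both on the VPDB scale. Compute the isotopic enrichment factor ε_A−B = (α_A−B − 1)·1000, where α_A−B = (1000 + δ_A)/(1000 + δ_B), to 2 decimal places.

58.87 permil

α_A−B = (1000 + -18.0) / (1000 + -72.6) = 982.0 / 927.4 = 1.058874
ε_A−B = (1.058874 − 1) × 1000 = 58.874 permil
(The approximation ε ≈ δ_A − δ_B would give 54.6 permil.)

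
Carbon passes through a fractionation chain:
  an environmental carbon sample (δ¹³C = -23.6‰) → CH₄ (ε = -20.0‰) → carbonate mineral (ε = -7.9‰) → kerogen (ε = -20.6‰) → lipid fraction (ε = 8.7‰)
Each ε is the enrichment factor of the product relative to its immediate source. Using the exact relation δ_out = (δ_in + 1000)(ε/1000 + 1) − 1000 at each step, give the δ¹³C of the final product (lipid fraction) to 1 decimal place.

step 1: δ = (-23.60 + 1000)·(-20.0/1000 + 1) − 1000 = -43.13‰
step 2: δ = (-43.13 + 1000)·(-7.9/1000 + 1) − 1000 = -50.69‰
step 3: δ = (-50.69 + 1000)·(-20.6/1000 + 1) − 1000 = -70.24‰
step 4: δ = (-70.24 + 1000)·(8.7/1000 + 1) − 1000 = -62.15‰

-62.2‰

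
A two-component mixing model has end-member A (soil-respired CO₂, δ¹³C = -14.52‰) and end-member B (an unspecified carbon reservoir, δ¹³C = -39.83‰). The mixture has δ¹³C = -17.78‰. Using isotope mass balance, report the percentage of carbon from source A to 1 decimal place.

δ_mix = f_A·δ_A + (1 − f_A)·δ_B  ⇒  f_A = (δ_mix − δ_B)/(δ_A − δ_B)
f_A = (-17.78 − (-39.83)) / (-14.52 − (-39.83))
f_A = 22.05 / 25.31 = 0.8712

87.1%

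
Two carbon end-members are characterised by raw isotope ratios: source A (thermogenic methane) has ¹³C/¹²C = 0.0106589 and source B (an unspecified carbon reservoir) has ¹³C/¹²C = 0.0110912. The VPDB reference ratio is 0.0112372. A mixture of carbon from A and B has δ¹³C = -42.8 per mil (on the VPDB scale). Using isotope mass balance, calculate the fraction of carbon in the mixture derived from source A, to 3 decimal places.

0.775

δ_A = (0.0106589/0.0112372 − 1)×1000 = (0.948537 − 1)×1000 = -51.463 per mil
δ_B = (0.0110912/0.0112372 − 1)×1000 = (0.987007 − 1)×1000 = -12.993 per mil
f_A = (δ_mix − δ_B)/(δ_A − δ_B) = (-42.8 − (-12.993))/(-51.463 − (-12.993))
f_A = -29.807 / -38.470 = 0.7748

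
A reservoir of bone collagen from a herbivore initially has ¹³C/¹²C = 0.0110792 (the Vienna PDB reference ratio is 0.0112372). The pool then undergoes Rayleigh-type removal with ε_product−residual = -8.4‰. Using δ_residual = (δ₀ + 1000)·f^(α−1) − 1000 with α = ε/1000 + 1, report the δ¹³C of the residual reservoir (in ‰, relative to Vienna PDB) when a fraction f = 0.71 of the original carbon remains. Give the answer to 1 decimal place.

δ₀ = (0.0110792/0.0112372 − 1)×1000 = (0.985940 − 1)×1000 = -14.060‰
α − 1 = ε/1000 = -0.0084
f^(α−1) = 0.71^(-0.0084) = 1.002881
δ_res = (-14.060 + 1000) × 1.002881 − 1000 = 988.780 − 1000 = -11.22‰

-11.2‰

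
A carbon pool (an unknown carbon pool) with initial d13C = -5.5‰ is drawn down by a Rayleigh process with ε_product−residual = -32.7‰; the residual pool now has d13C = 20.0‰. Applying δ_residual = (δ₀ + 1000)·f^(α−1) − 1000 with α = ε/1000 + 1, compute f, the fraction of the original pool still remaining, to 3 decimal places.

α − 1 = ε/1000 = -0.0327
(δ_res + 1000)/(δ₀ + 1000) = (20.0 + 1000)/(-5.5 + 1000) = 1020.0/994.5 = 1.025641
f = 1.025641^(1/-0.0327) = exp(ln(1.025641)/-0.0327) = exp(0.02532/-0.0327)
f = exp(-0.7742) = 0.4611

0.461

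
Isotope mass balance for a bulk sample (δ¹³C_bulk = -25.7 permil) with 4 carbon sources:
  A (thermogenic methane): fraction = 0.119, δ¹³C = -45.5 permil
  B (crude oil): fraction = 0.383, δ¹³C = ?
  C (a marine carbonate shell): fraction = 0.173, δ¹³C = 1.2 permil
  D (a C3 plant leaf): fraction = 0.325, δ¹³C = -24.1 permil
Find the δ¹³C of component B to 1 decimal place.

-33.1 permil

Isotope mass balance: δ_bulk = Σ fᵢ·δᵢ.
-25.7 = 0.119×(-45.5) + 0.383×δ_B + 0.173×(1.2) + 0.325×(-24.1)
0.383·δ_B = -25.7 − (-13.039) = -12.661
δ_B = -12.661 / 0.383 = -33.06 permil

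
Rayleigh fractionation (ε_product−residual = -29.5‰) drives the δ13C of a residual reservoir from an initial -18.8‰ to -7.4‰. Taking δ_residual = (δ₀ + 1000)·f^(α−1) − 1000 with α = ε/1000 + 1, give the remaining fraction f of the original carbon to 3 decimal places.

α − 1 = ε/1000 = -0.0295
(δ_res + 1000)/(δ₀ + 1000) = (-7.4 + 1000)/(-18.8 + 1000) = 992.6/981.2 = 1.011618
f = 1.011618^(1/-0.0295) = exp(ln(1.011618)/-0.0295) = exp(0.01155/-0.0295)
f = exp(-0.3916) = 0.6760

0.676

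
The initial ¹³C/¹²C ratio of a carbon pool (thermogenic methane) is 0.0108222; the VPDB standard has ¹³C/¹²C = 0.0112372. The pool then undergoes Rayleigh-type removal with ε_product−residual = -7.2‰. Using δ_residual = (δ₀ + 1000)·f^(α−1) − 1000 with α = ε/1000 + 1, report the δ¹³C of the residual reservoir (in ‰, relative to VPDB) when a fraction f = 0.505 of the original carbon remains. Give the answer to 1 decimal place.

δ₀ = (0.0108222/0.0112372 − 1)×1000 = (0.963069 − 1)×1000 = -36.931‰
α − 1 = ε/1000 = -0.0072
f^(α−1) = 0.505^(-0.0072) = 1.004931
δ_res = (-36.931 + 1000) × 1.004931 − 1000 = 967.818 − 1000 = -32.18‰

-32.2‰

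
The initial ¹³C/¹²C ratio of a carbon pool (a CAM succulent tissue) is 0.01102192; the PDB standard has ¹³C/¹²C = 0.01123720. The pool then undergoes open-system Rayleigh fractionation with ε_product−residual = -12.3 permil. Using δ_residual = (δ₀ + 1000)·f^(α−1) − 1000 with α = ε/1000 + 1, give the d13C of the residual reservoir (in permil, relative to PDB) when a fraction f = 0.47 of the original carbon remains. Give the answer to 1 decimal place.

δ₀ = (0.01102192/0.01123720 − 1)×1000 = (0.980842 − 1)×1000 = -19.158 permil
α − 1 = ε/1000 = -0.0123
f^(α−1) = 0.47^(-0.0123) = 1.009330
δ_res = (-19.158 + 1000) × 1.009330 − 1000 = 989.993 − 1000 = -10.01 permil

-10.0 permil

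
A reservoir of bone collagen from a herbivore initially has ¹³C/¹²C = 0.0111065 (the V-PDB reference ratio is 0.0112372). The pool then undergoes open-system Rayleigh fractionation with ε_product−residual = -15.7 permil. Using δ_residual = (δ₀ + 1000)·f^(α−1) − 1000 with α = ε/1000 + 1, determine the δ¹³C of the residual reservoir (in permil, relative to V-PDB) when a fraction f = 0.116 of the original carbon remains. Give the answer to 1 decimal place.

22.4 permil

δ₀ = (0.0111065/0.0112372 − 1)×1000 = (0.988369 − 1)×1000 = -11.631 permil
α − 1 = ε/1000 = -0.0157
f^(α−1) = 0.116^(-0.0157) = 1.034399
δ_res = (-11.631 + 1000) × 1.034399 − 1000 = 1022.368 − 1000 = 22.37 permil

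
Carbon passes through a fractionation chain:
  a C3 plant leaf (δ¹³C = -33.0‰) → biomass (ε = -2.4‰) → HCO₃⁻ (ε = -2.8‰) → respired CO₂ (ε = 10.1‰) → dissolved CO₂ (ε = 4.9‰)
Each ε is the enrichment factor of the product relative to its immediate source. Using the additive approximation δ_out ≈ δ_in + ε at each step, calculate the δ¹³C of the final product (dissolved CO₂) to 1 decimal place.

step 1: δ ≈ -33.0 + (-2.4) = -35.4‰
step 2: δ ≈ -35.4 + (-2.8) = -38.2‰
step 3: δ ≈ -38.2 + (10.1) = -28.1‰
step 4: δ ≈ -28.1 + (4.9) = -23.2‰

-23.2‰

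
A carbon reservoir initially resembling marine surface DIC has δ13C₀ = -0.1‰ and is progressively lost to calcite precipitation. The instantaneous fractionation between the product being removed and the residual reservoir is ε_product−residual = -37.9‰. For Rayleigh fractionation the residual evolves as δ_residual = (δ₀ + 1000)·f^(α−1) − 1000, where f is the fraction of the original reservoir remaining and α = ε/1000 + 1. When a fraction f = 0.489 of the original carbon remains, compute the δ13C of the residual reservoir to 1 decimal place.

27.4‰

Rayleigh residual: δ_res = (δ₀ + 1000)·f^(α−1) − 1000
α = ε/1000 + 1 = 0.96210, so α − 1 = -0.03790
f^(α−1) = 0.489^(-0.03790) = 1.027484
δ_res = (-0.1 + 1000) × 1.027484 − 1000 = 1027.382 − 1000 = 27.38‰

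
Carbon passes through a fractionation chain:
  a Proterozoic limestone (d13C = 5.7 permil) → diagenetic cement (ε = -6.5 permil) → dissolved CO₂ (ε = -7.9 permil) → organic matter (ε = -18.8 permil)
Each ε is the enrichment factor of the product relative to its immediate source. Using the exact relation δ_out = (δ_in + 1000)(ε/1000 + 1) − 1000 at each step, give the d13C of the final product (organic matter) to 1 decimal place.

-27.4 permil

step 1: δ = (5.70 + 1000)·(-6.5/1000 + 1) − 1000 = -0.84 permil
step 2: δ = (-0.84 + 1000)·(-7.9/1000 + 1) − 1000 = -8.73 permil
step 3: δ = (-8.73 + 1000)·(-18.8/1000 + 1) − 1000 = -27.37 permil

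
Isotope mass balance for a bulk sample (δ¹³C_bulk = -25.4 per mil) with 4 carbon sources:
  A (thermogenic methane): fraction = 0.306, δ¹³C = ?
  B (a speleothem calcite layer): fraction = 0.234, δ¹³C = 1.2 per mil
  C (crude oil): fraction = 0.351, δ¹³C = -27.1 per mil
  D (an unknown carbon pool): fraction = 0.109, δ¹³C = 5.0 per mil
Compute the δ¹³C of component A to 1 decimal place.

-54.6 per mil

Isotope mass balance: δ_bulk = Σ fᵢ·δᵢ.
-25.4 = 0.306×δ_A + 0.234×(1.2) + 0.351×(-27.1) + 0.109×(5.0)
0.306·δ_A = -25.4 − (-8.686) = -16.714
δ_A = -16.714 / 0.306 = -54.62 per mil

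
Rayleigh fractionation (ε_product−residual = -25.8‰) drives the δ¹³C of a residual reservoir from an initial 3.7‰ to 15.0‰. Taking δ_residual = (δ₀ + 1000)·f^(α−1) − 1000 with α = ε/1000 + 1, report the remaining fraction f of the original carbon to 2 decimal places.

0.65

α − 1 = ε/1000 = -0.0258
(δ_res + 1000)/(δ₀ + 1000) = (15.0 + 1000)/(3.7 + 1000) = 1015.0/1003.7 = 1.011258
f = 1.011258^(1/-0.0258) = exp(ln(1.011258)/-0.0258) = exp(0.01120/-0.0258)
f = exp(-0.4339) = 0.6480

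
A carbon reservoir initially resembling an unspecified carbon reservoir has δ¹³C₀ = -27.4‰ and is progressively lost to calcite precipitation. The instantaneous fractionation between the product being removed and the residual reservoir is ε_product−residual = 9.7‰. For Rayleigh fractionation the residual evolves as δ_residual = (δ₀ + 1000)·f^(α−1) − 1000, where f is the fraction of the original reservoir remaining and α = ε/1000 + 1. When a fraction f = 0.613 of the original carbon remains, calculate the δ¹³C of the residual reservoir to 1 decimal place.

Rayleigh residual: δ_res = (δ₀ + 1000)·f^(α−1) − 1000
α = ε/1000 + 1 = 1.00970, so α − 1 = 0.00970
f^(α−1) = 0.613^(0.00970) = 0.995264
δ_res = (-27.4 + 1000) × 0.995264 − 1000 = 967.994 − 1000 = -32.01‰

-32.0‰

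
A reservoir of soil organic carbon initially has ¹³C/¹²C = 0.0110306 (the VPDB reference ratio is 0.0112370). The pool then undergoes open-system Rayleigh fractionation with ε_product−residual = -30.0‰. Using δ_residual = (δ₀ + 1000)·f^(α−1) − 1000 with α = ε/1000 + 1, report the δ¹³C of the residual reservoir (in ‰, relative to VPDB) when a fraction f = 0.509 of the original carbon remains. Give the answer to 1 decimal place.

1.7‰

δ₀ = (0.0110306/0.0112370 − 1)×1000 = (0.981632 − 1)×1000 = -18.368‰
α − 1 = ε/1000 = -0.0300
f^(α−1) = 0.509^(-0.0300) = 1.020466
δ_res = (-18.368 + 1000) × 1.020466 − 1000 = 1001.722 − 1000 = 1.72‰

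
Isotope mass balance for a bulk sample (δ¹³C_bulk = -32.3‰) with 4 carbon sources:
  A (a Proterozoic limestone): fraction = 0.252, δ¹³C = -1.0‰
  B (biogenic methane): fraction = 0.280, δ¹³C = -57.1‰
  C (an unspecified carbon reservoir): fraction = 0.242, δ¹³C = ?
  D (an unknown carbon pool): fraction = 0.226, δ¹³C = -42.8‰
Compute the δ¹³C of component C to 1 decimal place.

Isotope mass balance: δ_bulk = Σ fᵢ·δᵢ.
-32.3 = 0.252×(-1.0) + 0.280×(-57.1) + 0.242×δ_C + 0.226×(-42.8)
0.242·δ_C = -32.3 − (-25.913) = -6.387
δ_C = -6.387 / 0.242 = -26.39‰

-26.4‰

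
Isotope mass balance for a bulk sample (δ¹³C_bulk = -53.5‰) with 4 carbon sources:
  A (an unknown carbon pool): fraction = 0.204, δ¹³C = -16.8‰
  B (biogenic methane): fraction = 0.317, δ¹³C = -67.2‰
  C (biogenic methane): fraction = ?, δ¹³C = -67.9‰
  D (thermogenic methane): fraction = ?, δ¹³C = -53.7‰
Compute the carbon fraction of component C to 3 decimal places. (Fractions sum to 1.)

Let f_C and f_D be the unknown fractions; fractions sum to 1 so f_C + f_D = 0.479.
Mass balance: Σ fᵢ·δᵢ = δ_bulk ⇒ f_C·(-67.9) + f_D·(-53.7) = -53.5 − (-24.730) = -28.770
Substitute f_D = 0.479 − f_C:
f_C·(-67.9 − -53.7) = -28.770 − 0.479×(-53.7) = -3.048
f_C = -3.048 / -14.2 = 0.2147

0.215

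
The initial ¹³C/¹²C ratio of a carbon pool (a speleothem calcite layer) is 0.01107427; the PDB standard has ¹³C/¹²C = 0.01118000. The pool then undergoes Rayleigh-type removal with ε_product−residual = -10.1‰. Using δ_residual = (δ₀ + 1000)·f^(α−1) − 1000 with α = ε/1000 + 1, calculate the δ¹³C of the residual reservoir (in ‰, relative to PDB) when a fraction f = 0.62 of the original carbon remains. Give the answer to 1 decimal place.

δ₀ = (0.01107427/0.01118000 − 1)×1000 = (0.990543 − 1)×1000 = -9.457‰
α − 1 = ε/1000 = -0.0101
f^(α−1) = 0.62^(-0.0101) = 1.004840
δ_res = (-9.457 + 1000) × 1.004840 − 1000 = 995.337 − 1000 = -4.66‰

-4.7‰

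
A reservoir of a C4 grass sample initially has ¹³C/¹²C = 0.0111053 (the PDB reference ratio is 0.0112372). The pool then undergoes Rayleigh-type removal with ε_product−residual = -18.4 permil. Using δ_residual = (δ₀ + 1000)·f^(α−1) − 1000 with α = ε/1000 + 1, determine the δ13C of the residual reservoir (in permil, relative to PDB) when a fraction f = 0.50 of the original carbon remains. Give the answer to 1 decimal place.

δ₀ = (0.0111053/0.0112372 − 1)×1000 = (0.988262 − 1)×1000 = -11.738 permil
α − 1 = ε/1000 = -0.0184
f^(α−1) = 0.50^(-0.0184) = 1.012836
δ_res = (-11.738 + 1000) × 1.012836 − 1000 = 1000.947 − 1000 = 0.95 permil

0.9 permil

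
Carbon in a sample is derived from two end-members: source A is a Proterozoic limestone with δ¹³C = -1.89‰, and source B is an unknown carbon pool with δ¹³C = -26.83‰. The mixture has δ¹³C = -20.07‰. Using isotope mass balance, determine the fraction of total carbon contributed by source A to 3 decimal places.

0.271

δ_mix = f_A·δ_A + (1 − f_A)·δ_B  ⇒  f_A = (δ_mix − δ_B)/(δ_A − δ_B)
f_A = (-20.07 − (-26.83)) / (-1.89 − (-26.83))
f_A = 6.76 / 24.94 = 0.2711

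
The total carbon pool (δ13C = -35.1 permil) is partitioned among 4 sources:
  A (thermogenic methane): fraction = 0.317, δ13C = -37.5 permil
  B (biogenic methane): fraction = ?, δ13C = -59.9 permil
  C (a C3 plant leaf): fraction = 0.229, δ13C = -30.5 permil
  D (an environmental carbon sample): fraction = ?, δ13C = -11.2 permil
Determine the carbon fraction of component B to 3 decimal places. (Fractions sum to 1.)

Let f_B and f_D be the unknown fractions; fractions sum to 1 so f_B + f_D = 0.454.
Mass balance: Σ fᵢ·δᵢ = δ_bulk ⇒ f_B·(-59.9) + f_D·(-11.2) = -35.1 − (-18.872) = -16.228
Substitute f_D = 0.454 − f_B:
f_B·(-59.9 − -11.2) = -16.228 − 0.454×(-11.2) = -11.143
f_B = -11.143 / -48.7 = 0.2288

0.229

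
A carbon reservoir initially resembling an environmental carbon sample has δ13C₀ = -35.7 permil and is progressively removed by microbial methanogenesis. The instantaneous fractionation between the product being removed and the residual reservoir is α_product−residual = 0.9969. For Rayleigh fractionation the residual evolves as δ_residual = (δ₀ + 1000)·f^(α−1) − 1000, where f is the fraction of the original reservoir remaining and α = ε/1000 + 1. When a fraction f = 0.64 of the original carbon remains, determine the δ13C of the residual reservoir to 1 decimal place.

-34.4 permil

Rayleigh residual: δ_res = (δ₀ + 1000)·f^(α−1) − 1000
α − 1 = -0.00310
f^(α−1) = 0.64^(-0.00310) = 1.001384
δ_res = (-35.7 + 1000) × 1.001384 − 1000 = 965.635 − 1000 = -34.36 permil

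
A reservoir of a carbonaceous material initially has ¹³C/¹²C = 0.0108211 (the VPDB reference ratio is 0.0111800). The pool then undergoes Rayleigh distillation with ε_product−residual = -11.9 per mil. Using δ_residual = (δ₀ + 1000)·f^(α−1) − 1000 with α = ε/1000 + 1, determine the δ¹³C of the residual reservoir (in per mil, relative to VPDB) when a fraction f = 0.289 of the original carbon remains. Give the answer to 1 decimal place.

δ₀ = (0.0108211/0.0111800 − 1)×1000 = (0.967898 − 1)×1000 = -32.102 per mil
α − 1 = ε/1000 = -0.0119
f^(α−1) = 0.289^(-0.0119) = 1.014881
δ_res = (-32.102 + 1000) × 1.014881 − 1000 = 982.302 − 1000 = -17.70 per mil

-17.7 per mil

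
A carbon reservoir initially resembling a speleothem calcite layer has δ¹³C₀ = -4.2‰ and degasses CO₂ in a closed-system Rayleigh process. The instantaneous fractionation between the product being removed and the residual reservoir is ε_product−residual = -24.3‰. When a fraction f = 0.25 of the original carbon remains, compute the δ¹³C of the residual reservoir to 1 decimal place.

29.9‰

Rayleigh residual: δ_res = (δ₀ + 1000)·f^(α−1) − 1000
α = ε/1000 + 1 = 0.97570, so α − 1 = -0.02430
f^(α−1) = 0.25^(-0.02430) = 1.034261
δ_res = (-4.2 + 1000) × 1.034261 − 1000 = 1029.917 − 1000 = 29.92‰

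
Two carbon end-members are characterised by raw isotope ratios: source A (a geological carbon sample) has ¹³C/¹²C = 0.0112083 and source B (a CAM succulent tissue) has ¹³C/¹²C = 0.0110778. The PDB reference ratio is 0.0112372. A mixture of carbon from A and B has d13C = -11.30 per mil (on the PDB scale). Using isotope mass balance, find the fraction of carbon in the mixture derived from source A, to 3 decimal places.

δ_A = (0.0112083/0.0112372 − 1)×1000 = (0.997428 − 1)×1000 = -2.572 per mil
δ_B = (0.0110778/0.0112372 − 1)×1000 = (0.985815 − 1)×1000 = -14.185 per mil
f_A = (δ_mix − δ_B)/(δ_A − δ_B) = (-11.30 − (-14.185))/(-2.572 − (-14.185))
f_A = 2.885 / 11.613 = 0.2484

0.248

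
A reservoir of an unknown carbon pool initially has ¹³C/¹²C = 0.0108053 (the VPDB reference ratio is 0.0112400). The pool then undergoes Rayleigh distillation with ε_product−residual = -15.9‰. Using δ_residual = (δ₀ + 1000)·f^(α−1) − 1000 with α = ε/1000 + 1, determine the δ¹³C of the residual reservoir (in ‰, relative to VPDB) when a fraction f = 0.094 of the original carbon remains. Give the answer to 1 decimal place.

δ₀ = (0.0108053/0.0112400 − 1)×1000 = (0.961326 − 1)×1000 = -38.674‰
α − 1 = ε/1000 = -0.0159
f^(α−1) = 0.094^(-0.0159) = 1.038311
δ_res = (-38.674 + 1000) × 1.038311 − 1000 = 998.155 − 1000 = -1.85‰

-1.8‰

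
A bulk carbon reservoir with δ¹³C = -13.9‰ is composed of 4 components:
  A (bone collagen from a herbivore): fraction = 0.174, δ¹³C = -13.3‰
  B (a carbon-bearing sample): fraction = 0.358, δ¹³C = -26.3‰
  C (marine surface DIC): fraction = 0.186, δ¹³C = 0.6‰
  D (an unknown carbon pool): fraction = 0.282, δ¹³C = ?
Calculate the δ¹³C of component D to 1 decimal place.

-8.1‰

Isotope mass balance: δ_bulk = Σ fᵢ·δᵢ.
-13.9 = 0.174×(-13.3) + 0.358×(-26.3) + 0.186×(0.6) + 0.282×δ_D
0.282·δ_D = -13.9 − (-11.618) = -2.282
δ_D = -2.282 / 0.282 = -8.09‰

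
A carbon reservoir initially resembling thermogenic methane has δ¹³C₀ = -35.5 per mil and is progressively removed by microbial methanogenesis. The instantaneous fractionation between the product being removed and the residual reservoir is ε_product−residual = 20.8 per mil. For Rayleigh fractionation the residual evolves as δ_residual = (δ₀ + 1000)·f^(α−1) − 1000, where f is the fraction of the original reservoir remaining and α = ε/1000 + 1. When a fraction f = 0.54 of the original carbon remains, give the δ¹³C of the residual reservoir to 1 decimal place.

Rayleigh residual: δ_res = (δ₀ + 1000)·f^(α−1) − 1000
α = ε/1000 + 1 = 1.02080, so α − 1 = 0.02080
f^(α−1) = 0.54^(0.02080) = 0.987265
δ_res = (-35.5 + 1000) × 0.987265 − 1000 = 952.217 − 1000 = -47.78 per mil

-47.8 per mil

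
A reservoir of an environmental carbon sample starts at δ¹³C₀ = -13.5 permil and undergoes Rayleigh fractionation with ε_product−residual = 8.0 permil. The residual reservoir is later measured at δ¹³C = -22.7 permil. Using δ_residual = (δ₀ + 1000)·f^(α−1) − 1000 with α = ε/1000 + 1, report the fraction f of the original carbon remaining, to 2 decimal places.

0.31

α − 1 = ε/1000 = 0.0080
(δ_res + 1000)/(δ₀ + 1000) = (-22.7 + 1000)/(-13.5 + 1000) = 977.3/986.5 = 0.990674
f = 0.990674^(1/0.0080) = exp(ln(0.990674)/0.0080) = exp(-0.00937/0.0080)
f = exp(-1.1712) = 0.3100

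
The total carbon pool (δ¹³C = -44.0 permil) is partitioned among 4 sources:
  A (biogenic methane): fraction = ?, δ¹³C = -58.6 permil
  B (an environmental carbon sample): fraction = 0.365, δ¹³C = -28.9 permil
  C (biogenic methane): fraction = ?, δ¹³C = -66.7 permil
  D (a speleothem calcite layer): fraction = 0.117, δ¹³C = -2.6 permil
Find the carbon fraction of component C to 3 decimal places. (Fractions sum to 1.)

Let f_C and f_A be the unknown fractions; fractions sum to 1 so f_C + f_A = 0.518.
Mass balance: Σ fᵢ·δᵢ = δ_bulk ⇒ f_C·(-66.7) + f_A·(-58.6) = -44.0 − (-10.853) = -33.147
Substitute f_A = 0.518 − f_C:
f_C·(-66.7 − -58.6) = -33.147 − 0.518×(-58.6) = -2.793
f_C = -2.793 / -8.1 = 0.3448

0.345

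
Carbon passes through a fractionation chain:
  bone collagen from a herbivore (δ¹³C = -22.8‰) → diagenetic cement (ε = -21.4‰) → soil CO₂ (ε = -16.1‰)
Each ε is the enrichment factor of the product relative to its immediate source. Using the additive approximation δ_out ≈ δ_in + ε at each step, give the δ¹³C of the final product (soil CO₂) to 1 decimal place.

step 1: δ ≈ -22.8 + (-21.4) = -44.2‰
step 2: δ ≈ -44.2 + (-16.1) = -60.3‰

-60.3‰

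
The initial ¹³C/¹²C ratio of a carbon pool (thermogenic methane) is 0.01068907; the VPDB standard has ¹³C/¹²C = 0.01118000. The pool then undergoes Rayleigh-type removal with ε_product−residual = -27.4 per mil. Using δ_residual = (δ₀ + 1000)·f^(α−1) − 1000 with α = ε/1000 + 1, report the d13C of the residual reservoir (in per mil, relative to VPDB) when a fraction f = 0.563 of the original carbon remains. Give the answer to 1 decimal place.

δ₀ = (0.01068907/0.01118000 − 1)×1000 = (0.956089 − 1)×1000 = -43.911 per mil
α − 1 = ε/1000 = -0.0274
f^(α−1) = 0.563^(-0.0274) = 1.015865
δ_res = (-43.911 + 1000) × 1.015865 − 1000 = 971.257 − 1000 = -28.74 per mil

-28.7 per mil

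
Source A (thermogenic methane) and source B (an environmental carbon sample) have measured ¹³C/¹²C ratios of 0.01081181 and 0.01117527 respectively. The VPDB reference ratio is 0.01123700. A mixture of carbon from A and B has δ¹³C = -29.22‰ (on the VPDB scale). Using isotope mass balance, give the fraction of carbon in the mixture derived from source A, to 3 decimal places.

δ_A = (0.01081181/0.01123700 − 1)×1000 = (0.962162 − 1)×1000 = -37.838‰
δ_B = (0.01117527/0.01123700 − 1)×1000 = (0.994507 − 1)×1000 = -5.493‰
f_A = (δ_mix − δ_B)/(δ_A − δ_B) = (-29.22 − (-5.493))/(-37.838 − (-5.493))
f_A = -23.727 / -32.345 = 0.7335

0.734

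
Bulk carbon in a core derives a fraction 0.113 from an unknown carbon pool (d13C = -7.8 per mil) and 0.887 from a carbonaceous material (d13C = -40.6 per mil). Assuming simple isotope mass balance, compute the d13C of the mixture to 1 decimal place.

-36.9 per mil

δ_mix = f_A·δ_A + f_B·δ_B
δ_mix = 0.113 × (-7.8) + 0.887 × (-40.6)
δ_mix = -0.88 + -36.01 = -36.89 per mil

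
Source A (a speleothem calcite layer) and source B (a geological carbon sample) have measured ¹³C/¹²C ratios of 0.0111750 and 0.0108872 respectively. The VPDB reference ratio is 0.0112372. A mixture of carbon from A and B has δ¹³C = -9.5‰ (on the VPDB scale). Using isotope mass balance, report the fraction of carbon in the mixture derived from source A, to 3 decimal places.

δ_A = (0.0111750/0.0112372 − 1)×1000 = (0.994465 − 1)×1000 = -5.535‰
δ_B = (0.0108872/0.0112372 − 1)×1000 = (0.968853 − 1)×1000 = -31.147‰
f_A = (δ_mix − δ_B)/(δ_A − δ_B) = (-9.5 − (-31.147))/(-5.535 − (-31.147))
f_A = 21.647 / 25.611 = 0.8452

0.845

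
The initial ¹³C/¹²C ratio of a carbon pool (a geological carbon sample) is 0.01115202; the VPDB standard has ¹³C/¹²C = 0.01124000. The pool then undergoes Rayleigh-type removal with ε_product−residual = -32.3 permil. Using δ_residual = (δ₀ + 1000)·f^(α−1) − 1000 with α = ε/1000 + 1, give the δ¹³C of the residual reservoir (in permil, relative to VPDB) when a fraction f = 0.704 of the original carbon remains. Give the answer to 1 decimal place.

3.5 permil

δ₀ = (0.01115202/0.01124000 − 1)×1000 = (0.992173 − 1)×1000 = -7.827 permil
α − 1 = ε/1000 = -0.0323
f^(α−1) = 0.704^(-0.0323) = 1.011401
δ_res = (-7.827 + 1000) × 1.011401 − 1000 = 1003.484 − 1000 = 3.48 permil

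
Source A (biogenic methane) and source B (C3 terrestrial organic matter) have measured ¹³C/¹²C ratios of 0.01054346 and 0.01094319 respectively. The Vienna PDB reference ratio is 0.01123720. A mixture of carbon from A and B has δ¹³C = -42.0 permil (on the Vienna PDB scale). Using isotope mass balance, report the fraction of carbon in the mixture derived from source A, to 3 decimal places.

δ_A = (0.01054346/0.01123720 − 1)×1000 = (0.938264 − 1)×1000 = -61.736 permil
δ_B = (0.01094319/0.01123720 − 1)×1000 = (0.973836 − 1)×1000 = -26.164 permil
f_A = (δ_mix − δ_B)/(δ_A − δ_B) = (-42.0 − (-26.164))/(-61.736 − (-26.164))
f_A = -15.836 / -35.572 = 0.4452

0.445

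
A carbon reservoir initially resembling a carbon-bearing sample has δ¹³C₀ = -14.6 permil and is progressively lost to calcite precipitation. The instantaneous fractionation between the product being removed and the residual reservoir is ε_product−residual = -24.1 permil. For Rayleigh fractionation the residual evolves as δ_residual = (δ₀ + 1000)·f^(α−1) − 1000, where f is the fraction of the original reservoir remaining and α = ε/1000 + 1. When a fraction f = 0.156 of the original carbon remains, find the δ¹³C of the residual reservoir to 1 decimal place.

30.5 permil

Rayleigh residual: δ_res = (δ₀ + 1000)·f^(α−1) − 1000
α = ε/1000 + 1 = 0.97590, so α − 1 = -0.02410
f^(α−1) = 0.156^(-0.02410) = 1.045793
δ_res = (-14.6 + 1000) × 1.045793 − 1000 = 1030.524 − 1000 = 30.52 permil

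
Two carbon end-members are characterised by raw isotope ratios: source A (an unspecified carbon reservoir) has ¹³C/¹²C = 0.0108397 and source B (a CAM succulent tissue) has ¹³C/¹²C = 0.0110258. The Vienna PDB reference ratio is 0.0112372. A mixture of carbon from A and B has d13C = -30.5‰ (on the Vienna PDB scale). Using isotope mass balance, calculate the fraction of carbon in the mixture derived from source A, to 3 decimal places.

δ_A = (0.0108397/0.0112372 − 1)×1000 = (0.964626 − 1)×1000 = -35.374‰
δ_B = (0.0110258/0.0112372 − 1)×1000 = (0.981187 − 1)×1000 = -18.813‰
f_A = (δ_mix − δ_B)/(δ_A − δ_B) = (-30.5 − (-18.813))/(-35.374 − (-18.813))
f_A = -11.687 / -16.561 = 0.7057

0.706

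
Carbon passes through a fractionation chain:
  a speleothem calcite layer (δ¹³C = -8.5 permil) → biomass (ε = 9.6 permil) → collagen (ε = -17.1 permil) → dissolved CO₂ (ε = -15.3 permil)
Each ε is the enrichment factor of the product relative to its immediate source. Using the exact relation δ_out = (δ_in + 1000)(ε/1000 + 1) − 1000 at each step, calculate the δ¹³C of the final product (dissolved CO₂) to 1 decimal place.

step 1: δ = (-8.50 + 1000)·(9.6/1000 + 1) − 1000 = 1.02 permil
step 2: δ = (1.02 + 1000)·(-17.1/1000 + 1) − 1000 = -16.10 permil
step 3: δ = (-16.10 + 1000)·(-15.3/1000 + 1) − 1000 = -31.15 permil

-31.2 permil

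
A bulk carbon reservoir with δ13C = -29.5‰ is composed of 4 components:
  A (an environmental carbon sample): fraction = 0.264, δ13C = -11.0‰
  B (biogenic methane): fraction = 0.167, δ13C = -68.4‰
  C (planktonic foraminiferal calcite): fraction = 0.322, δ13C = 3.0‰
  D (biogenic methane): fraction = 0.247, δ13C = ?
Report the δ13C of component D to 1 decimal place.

Isotope mass balance: δ_bulk = Σ fᵢ·δᵢ.
-29.5 = 0.264×(-11.0) + 0.167×(-68.4) + 0.322×(3.0) + 0.247×δ_D
0.247·δ_D = -29.5 − (-13.361) = -16.139
δ_D = -16.139 / 0.247 = -65.34‰

-65.3‰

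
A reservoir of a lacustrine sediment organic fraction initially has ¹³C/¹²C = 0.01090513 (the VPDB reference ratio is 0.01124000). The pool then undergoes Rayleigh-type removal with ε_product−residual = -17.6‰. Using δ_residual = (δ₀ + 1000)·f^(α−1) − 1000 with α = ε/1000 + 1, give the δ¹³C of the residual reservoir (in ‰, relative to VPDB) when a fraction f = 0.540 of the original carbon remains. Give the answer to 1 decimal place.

δ₀ = (0.01090513/0.01124000 − 1)×1000 = (0.970207 − 1)×1000 = -29.793‰
α − 1 = ε/1000 = -0.0176
f^(α−1) = 0.540^(-0.0176) = 1.010904
δ_res = (-29.793 + 1000) × 1.010904 − 1000 = 980.786 − 1000 = -19.21‰

-19.2‰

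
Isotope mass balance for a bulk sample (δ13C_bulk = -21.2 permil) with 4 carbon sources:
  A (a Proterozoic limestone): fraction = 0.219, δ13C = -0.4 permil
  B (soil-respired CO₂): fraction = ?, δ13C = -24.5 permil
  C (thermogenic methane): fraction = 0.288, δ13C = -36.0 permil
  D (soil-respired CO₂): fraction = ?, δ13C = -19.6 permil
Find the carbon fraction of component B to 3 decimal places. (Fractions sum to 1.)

Let f_B and f_D be the unknown fractions; fractions sum to 1 so f_B + f_D = 0.493.
Mass balance: Σ fᵢ·δᵢ = δ_bulk ⇒ f_B·(-24.5) + f_D·(-19.6) = -21.2 − (-10.456) = -10.744
Substitute f_D = 0.493 − f_B:
f_B·(-24.5 − -19.6) = -10.744 − 0.493×(-19.6) = -1.082
f_B = -1.082 / -4.9 = 0.2207

0.221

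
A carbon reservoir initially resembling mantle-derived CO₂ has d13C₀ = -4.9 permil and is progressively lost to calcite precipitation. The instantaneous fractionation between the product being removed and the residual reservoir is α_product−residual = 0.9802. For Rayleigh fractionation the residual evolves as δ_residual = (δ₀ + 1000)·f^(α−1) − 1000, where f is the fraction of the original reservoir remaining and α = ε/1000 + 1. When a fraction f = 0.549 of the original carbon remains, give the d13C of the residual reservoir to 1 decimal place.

Rayleigh residual: δ_res = (δ₀ + 1000)·f^(α−1) − 1000
α − 1 = -0.01980
f^(α−1) = 0.549^(-0.01980) = 1.011944
δ_res = (-4.9 + 1000) × 1.011944 − 1000 = 1006.985 − 1000 = 6.99 permil

7.0 permil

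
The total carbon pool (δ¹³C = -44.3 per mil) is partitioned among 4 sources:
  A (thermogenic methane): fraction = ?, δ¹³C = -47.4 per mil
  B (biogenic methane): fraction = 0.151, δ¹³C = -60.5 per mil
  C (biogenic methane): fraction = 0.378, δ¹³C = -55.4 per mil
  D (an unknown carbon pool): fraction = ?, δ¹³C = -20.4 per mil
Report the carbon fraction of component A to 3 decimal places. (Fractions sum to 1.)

0.171

Let f_A and f_D be the unknown fractions; fractions sum to 1 so f_A + f_D = 0.471.
Mass balance: Σ fᵢ·δᵢ = δ_bulk ⇒ f_A·(-47.4) + f_D·(-20.4) = -44.3 − (-30.077) = -14.223
Substitute f_D = 0.471 − f_A:
f_A·(-47.4 − -20.4) = -14.223 − 0.471×(-20.4) = -4.615
f_A = -4.615 / -27.0 = 0.1709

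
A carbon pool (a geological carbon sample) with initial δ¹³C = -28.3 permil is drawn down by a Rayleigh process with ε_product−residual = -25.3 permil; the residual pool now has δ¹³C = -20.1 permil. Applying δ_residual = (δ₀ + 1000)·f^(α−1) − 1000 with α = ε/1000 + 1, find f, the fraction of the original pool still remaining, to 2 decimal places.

0.72

α − 1 = ε/1000 = -0.0253
(δ_res + 1000)/(δ₀ + 1000) = (-20.1 + 1000)/(-28.3 + 1000) = 979.9/971.7 = 1.008439
f = 1.008439^(1/-0.0253) = exp(ln(1.008439)/-0.0253) = exp(0.00840/-0.0253)
f = exp(-0.3322) = 0.7174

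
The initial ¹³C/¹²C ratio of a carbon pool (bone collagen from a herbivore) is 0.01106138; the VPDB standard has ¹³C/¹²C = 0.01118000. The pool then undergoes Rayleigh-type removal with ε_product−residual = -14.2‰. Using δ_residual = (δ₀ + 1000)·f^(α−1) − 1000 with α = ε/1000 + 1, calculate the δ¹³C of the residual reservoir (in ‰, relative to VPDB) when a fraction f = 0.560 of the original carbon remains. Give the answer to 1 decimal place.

-2.4‰

δ₀ = (0.01106138/0.01118000 − 1)×1000 = (0.989390 − 1)×1000 = -10.610‰
α − 1 = ε/1000 = -0.0142
f^(α−1) = 0.560^(-0.0142) = 1.008267
δ_res = (-10.610 + 1000) × 1.008267 − 1000 = 997.570 − 1000 = -2.43‰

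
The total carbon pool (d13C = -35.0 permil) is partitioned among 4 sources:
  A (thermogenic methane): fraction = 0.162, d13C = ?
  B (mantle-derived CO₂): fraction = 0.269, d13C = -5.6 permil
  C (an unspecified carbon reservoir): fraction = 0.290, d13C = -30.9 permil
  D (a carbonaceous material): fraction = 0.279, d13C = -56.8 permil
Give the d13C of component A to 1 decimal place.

-53.6 permil

Isotope mass balance: δ_bulk = Σ fᵢ·δᵢ.
-35.0 = 0.162×δ_A + 0.269×(-5.6) + 0.290×(-30.9) + 0.279×(-56.8)
0.162·δ_A = -35.0 − (-26.315) = -8.685
δ_A = -8.685 / 0.162 = -53.61 permil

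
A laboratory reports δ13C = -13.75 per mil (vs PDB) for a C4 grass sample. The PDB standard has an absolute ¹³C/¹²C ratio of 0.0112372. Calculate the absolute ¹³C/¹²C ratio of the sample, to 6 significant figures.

0.0110827

R_sample = R_standard × (δ13C/1000 + 1)
R_sample = 0.0112372 × (-13.75/1000 + 1) = 0.0112372 × 0.986250
R_sample = 0.0110827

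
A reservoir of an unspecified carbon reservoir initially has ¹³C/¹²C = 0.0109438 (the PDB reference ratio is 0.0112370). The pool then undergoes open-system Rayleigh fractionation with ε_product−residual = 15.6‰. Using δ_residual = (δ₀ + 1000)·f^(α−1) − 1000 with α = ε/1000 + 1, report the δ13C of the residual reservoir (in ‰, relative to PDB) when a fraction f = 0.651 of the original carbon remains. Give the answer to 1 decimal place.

δ₀ = (0.0109438/0.0112370 − 1)×1000 = (0.973908 − 1)×1000 = -26.092‰
α − 1 = ε/1000 = 0.0156
f^(α−1) = 0.651^(0.0156) = 0.993326
δ_res = (-26.092 + 1000) × 0.993326 − 1000 = 967.408 − 1000 = -32.59‰

-32.6‰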